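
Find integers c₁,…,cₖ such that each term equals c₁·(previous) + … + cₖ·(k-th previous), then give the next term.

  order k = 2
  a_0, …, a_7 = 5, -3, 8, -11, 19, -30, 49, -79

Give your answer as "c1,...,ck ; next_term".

-1,1 ; 128

  a_2 = -1·-3 + 1·5 = 8
  a_3 = -1·8 + 1·-3 = -11
  a_4 = -1·-11 + 1·8 = 19
  a_5 = -1·19 + 1·-11 = -30
  a_6 = -1·-30 + 1·19 = 49
  a_7 = -1·49 + 1·-30 = -79
  a_8 = -1·-79 + 1·49 = 128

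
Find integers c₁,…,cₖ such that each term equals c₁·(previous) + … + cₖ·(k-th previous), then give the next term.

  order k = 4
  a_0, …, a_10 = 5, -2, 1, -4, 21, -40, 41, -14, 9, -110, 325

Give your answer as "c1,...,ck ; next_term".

-2,-2,0,3 ; -472

  a_4 = -2·-4 + -2·1 + 0·-2 + 3·5 = 21
  a_5 = -2·21 + -2·-4 + 0·1 + 3·-2 = -40
  a_6 = -2·-40 + -2·21 + 0·-4 + 3·1 = 41
  a_7 = -2·41 + -2·-40 + 0·21 + 3·-4 = -14
  a_8 = -2·-14 + -2·41 + 0·-40 + 3·21 = 9
  a_9 = -2·9 + -2·-14 + 0·41 + 3·-40 = -110
  a_10 = -2·-110 + -2·9 + 0·-14 + 3·41 = 325
  a_11 = -2·325 + -2·-110 + 0·9 + 3·-14 = -472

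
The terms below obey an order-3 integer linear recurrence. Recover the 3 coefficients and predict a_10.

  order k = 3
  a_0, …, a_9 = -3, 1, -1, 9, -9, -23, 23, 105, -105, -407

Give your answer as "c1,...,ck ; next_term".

-1,-4,-4 ; 407

  a_3 = -1·-1 + -4·1 + -4·-3 = 9
  a_4 = -1·9 + -4·-1 + -4·1 = -9
  a_5 = -1·-9 + -4·9 + -4·-1 = -23
  a_6 = -1·-23 + -4·-9 + -4·9 = 23
  a_7 = -1·23 + -4·-23 + -4·-9 = 105
  a_8 = -1·105 + -4·23 + -4·-23 = -105
  a_9 = -1·-105 + -4·105 + -4·23 = -407
  a_10 = -1·-407 + -4·-105 + -4·105 = 407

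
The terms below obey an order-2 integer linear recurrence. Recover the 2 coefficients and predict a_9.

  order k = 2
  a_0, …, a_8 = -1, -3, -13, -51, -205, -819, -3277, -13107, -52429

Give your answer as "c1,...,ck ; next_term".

  a_2 = 3·-3 + 4·-1 = -13
  a_3 = 3·-13 + 4·-3 = -51
  a_4 = 3·-51 + 4·-13 = -205
  a_5 = 3·-205 + 4·-51 = -819
  a_6 = 3·-819 + 4·-205 = -3277
  a_7 = 3·-3277 + 4·-819 = -13107
  a_8 = 3·-13107 + 4·-3277 = -52429
  a_9 = 3·-52429 + 4·-13107 = -209715

3,4 ; -209715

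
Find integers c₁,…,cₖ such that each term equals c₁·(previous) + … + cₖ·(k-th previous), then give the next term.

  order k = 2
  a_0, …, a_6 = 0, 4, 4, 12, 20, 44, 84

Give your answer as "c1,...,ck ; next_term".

  a_2 = 1·4 + 2·0 = 4
  a_3 = 1·4 + 2·4 = 12
  a_4 = 1·12 + 2·4 = 20
  a_5 = 1·20 + 2·12 = 44
  a_6 = 1·44 + 2·20 = 84
  a_7 = 1·84 + 2·44 = 172

1,2 ; 172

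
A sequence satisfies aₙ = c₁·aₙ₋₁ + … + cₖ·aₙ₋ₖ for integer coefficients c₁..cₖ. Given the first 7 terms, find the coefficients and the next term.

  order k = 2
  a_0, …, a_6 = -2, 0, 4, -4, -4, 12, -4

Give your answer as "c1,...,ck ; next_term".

-1,-2 ; -20

  a_2 = -1·0 + -2·-2 = 4
  a_3 = -1·4 + -2·0 = -4
  a_4 = -1·-4 + -2·4 = -4
  a_5 = -1·-4 + -2·-4 = 12
  a_6 = -1·12 + -2·-4 = -4
  a_7 = -1·-4 + -2·12 = -20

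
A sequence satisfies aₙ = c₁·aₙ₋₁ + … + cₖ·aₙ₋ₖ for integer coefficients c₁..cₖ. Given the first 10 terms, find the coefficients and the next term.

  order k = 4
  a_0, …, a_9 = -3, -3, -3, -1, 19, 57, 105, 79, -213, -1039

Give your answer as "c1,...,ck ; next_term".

  a_4 = 2·-1 + -1·-3 + -4·-3 + -2·-3 = 19
  a_5 = 2·19 + -1·-1 + -4·-3 + -2·-3 = 57
  a_6 = 2·57 + -1·19 + -4·-1 + -2·-3 = 105
  a_7 = 2·105 + -1·57 + -4·19 + -2·-1 = 79
  a_8 = 2·79 + -1·105 + -4·57 + -2·19 = -213
  a_9 = 2·-213 + -1·79 + -4·105 + -2·57 = -1039
  a_10 = 2·-1039 + -1·-213 + -4·79 + -2·105 = -2391

2,-1,-4,-2 ; -2391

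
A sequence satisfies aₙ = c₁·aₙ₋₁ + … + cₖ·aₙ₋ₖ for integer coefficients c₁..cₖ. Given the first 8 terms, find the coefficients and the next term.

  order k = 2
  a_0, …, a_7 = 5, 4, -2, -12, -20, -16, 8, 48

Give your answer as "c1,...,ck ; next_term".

2,-2 ; 80

  a_2 = 2·4 + -2·5 = -2
  a_3 = 2·-2 + -2·4 = -12
  a_4 = 2·-12 + -2·-2 = -20
  a_5 = 2·-20 + -2·-12 = -16
  a_6 = 2·-16 + -2·-20 = 8
  a_7 = 2·8 + -2·-16 = 48
  a_8 = 2·48 + -2·8 = 80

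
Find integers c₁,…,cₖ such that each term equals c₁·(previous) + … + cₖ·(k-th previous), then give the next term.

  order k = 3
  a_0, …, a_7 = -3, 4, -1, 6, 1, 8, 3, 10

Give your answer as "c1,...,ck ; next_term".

1,1,-1 ; 5

  a_3 = 1·-1 + 1·4 + -1·-3 = 6
  a_4 = 1·6 + 1·-1 + -1·4 = 1
  a_5 = 1·1 + 1·6 + -1·-1 = 8
  a_6 = 1·8 + 1·1 + -1·6 = 3
  a_7 = 1·3 + 1·8 + -1·1 = 10
  a_8 = 1·10 + 1·3 + -1·8 = 5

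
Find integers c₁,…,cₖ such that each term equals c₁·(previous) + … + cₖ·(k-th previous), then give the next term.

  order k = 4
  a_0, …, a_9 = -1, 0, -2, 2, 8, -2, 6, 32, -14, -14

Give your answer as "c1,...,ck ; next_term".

  a_4 = 1·2 + -1·-2 + 4·0 + -4·-1 = 8
  a_5 = 1·8 + -1·2 + 4·-2 + -4·0 = -2
  a_6 = 1·-2 + -1·8 + 4·2 + -4·-2 = 6
  a_7 = 1·6 + -1·-2 + 4·8 + -4·2 = 32
  a_8 = 1·32 + -1·6 + 4·-2 + -4·8 = -14
  a_9 = 1·-14 + -1·32 + 4·6 + -4·-2 = -14
  a_10 = 1·-14 + -1·-14 + 4·32 + -4·6 = 104

1,-1,4,-4 ; 104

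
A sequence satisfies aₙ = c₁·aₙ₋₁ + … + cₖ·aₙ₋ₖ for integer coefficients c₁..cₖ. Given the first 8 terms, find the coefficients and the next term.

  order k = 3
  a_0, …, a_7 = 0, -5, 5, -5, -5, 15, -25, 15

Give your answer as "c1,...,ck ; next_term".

  a_3 = -1·5 + 0·-5 + 2·0 = -5
  a_4 = -1·-5 + 0·5 + 2·-5 = -5
  a_5 = -1·-5 + 0·-5 + 2·5 = 15
  a_6 = -1·15 + 0·-5 + 2·-5 = -25
  a_7 = -1·-25 + 0·15 + 2·-5 = 15
  a_8 = -1·15 + 0·-25 + 2·15 = 15

-1,0,2 ; 15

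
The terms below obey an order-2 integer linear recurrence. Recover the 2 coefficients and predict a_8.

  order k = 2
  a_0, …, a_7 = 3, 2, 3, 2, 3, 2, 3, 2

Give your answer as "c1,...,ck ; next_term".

0,1 ; 3

  a_2 = 0·2 + 1·3 = 3
  a_3 = 0·3 + 1·2 = 2
  a_4 = 0·2 + 1·3 = 3
  a_5 = 0·3 + 1·2 = 2
  a_6 = 0·2 + 1·3 = 3
  a_7 = 0·3 + 1·2 = 2
  a_8 = 0·2 + 1·3 = 3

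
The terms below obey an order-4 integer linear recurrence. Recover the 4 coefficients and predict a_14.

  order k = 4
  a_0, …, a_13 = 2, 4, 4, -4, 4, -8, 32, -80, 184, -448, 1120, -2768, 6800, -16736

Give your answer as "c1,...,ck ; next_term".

-2,0,-2,2 ; 41248

  a_4 = -2·-4 + 0·4 + -2·4 + 2·2 = 4
  a_5 = -2·4 + 0·-4 + -2·4 + 2·4 = -8
  a_6 = -2·-8 + 0·4 + -2·-4 + 2·4 = 32
  a_7 = -2·32 + 0·-8 + -2·4 + 2·-4 = -80
  a_8 = -2·-80 + 0·32 + -2·-8 + 2·4 = 184
  a_9 = -2·184 + 0·-80 + -2·32 + 2·-8 = -448
  a_10 = -2·-448 + 0·184 + -2·-80 + 2·32 = 1120
  a_11 = -2·1120 + 0·-448 + -2·184 + 2·-80 = -2768
  a_12 = -2·-2768 + 0·1120 + -2·-448 + 2·184 = 6800
  a_13 = -2·6800 + 0·-2768 + -2·1120 + 2·-448 = -16736
  a_14 = -2·-16736 + 0·6800 + -2·-2768 + 2·1120 = 41248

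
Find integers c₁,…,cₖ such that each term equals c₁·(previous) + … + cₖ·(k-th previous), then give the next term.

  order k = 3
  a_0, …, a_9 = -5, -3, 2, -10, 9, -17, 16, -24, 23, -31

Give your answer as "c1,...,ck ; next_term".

-1,1,1 ; 30

  a_3 = -1·2 + 1·-3 + 1·-5 = -10
  a_4 = -1·-10 + 1·2 + 1·-3 = 9
  a_5 = -1·9 + 1·-10 + 1·2 = -17
  a_6 = -1·-17 + 1·9 + 1·-10 = 16
  a_7 = -1·16 + 1·-17 + 1·9 = -24
  a_8 = -1·-24 + 1·16 + 1·-17 = 23
  a_9 = -1·23 + 1·-24 + 1·16 = -31
  a_10 = -1·-31 + 1·23 + 1·-24 = 30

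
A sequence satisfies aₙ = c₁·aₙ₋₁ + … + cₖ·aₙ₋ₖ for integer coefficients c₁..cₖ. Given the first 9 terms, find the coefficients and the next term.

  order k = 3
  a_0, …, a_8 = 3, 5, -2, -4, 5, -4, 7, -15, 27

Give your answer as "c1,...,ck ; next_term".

-2,-1,-1 ; -46

  a_3 = -2·-2 + -1·5 + -1·3 = -4
  a_4 = -2·-4 + -1·-2 + -1·5 = 5
  a_5 = -2·5 + -1·-4 + -1·-2 = -4
  a_6 = -2·-4 + -1·5 + -1·-4 = 7
  a_7 = -2·7 + -1·-4 + -1·5 = -15
  a_8 = -2·-15 + -1·7 + -1·-4 = 27
  a_9 = -2·27 + -1·-15 + -1·7 = -46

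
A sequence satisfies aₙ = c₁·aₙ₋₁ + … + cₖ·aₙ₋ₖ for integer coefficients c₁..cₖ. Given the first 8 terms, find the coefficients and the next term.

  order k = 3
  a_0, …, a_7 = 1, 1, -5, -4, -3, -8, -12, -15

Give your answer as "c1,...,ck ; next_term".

1,0,1 ; -23

  a_3 = 1·-5 + 0·1 + 1·1 = -4
  a_4 = 1·-4 + 0·-5 + 1·1 = -3
  a_5 = 1·-3 + 0·-4 + 1·-5 = -8
  a_6 = 1·-8 + 0·-3 + 1·-4 = -12
  a_7 = 1·-12 + 0·-8 + 1·-3 = -15
  a_8 = 1·-15 + 0·-12 + 1·-8 = -23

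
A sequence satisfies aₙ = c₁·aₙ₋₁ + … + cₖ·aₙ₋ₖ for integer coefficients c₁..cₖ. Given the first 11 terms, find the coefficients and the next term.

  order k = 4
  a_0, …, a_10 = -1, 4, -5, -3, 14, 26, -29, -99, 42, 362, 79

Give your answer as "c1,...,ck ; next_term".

1,-3,1,2 ; -1163

  a_4 = 1·-3 + -3·-5 + 1·4 + 2·-1 = 14
  a_5 = 1·14 + -3·-3 + 1·-5 + 2·4 = 26
  a_6 = 1·26 + -3·14 + 1·-3 + 2·-5 = -29
  a_7 = 1·-29 + -3·26 + 1·14 + 2·-3 = -99
  a_8 = 1·-99 + -3·-29 + 1·26 + 2·14 = 42
  a_9 = 1·42 + -3·-99 + 1·-29 + 2·26 = 362
  a_10 = 1·362 + -3·42 + 1·-99 + 2·-29 = 79
  a_11 = 1·79 + -3·362 + 1·42 + 2·-99 = -1163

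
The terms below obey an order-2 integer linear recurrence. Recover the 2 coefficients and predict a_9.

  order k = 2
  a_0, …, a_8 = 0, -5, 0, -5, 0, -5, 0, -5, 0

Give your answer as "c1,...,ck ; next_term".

0,1 ; -5

  a_2 = 0·-5 + 1·0 = 0
  a_3 = 0·0 + 1·-5 = -5
  a_4 = 0·-5 + 1·0 = 0
  a_5 = 0·0 + 1·-5 = -5
  a_6 = 0·-5 + 1·0 = 0
  a_7 = 0·0 + 1·-5 = -5
  a_8 = 0·-5 + 1·0 = 0
  a_9 = 0·0 + 1·-5 = -5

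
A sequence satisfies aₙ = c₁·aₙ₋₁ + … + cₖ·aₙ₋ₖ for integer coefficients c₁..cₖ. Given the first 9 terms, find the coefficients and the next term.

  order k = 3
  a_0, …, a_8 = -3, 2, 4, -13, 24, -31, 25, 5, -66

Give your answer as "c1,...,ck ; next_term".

  a_3 = -2·4 + -1·2 + 1·-3 = -13
  a_4 = -2·-13 + -1·4 + 1·2 = 24
  a_5 = -2·24 + -1·-13 + 1·4 = -31
  a_6 = -2·-31 + -1·24 + 1·-13 = 25
  a_7 = -2·25 + -1·-31 + 1·24 = 5
  a_8 = -2·5 + -1·25 + 1·-31 = -66
  a_9 = -2·-66 + -1·5 + 1·25 = 152

-2,-1,1 ; 152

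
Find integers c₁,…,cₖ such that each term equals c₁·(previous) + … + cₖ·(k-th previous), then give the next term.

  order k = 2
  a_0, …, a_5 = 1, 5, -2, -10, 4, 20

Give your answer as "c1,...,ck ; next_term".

  a_2 = 0·5 + -2·1 = -2
  a_3 = 0·-2 + -2·5 = -10
  a_4 = 0·-10 + -2·-2 = 4
  a_5 = 0·4 + -2·-10 = 20
  a_6 = 0·20 + -2·4 = -8

0,-2 ; -8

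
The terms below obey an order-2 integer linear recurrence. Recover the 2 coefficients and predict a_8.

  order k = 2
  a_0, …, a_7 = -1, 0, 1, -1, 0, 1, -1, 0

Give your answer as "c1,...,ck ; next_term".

  a_2 = -1·0 + -1·-1 = 1
  a_3 = -1·1 + -1·0 = -1
  a_4 = -1·-1 + -1·1 = 0
  a_5 = -1·0 + -1·-1 = 1
  a_6 = -1·1 + -1·0 = -1
  a_7 = -1·-1 + -1·1 = 0
  a_8 = -1·0 + -1·-1 = 1

-1,-1 ; 1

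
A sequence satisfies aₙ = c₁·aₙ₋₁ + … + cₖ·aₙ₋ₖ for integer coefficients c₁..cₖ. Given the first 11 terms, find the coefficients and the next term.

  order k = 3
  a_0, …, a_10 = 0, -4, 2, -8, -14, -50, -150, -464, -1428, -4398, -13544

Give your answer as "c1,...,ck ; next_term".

2,3,1 ; -41710

  a_3 = 2·2 + 3·-4 + 1·0 = -8
  a_4 = 2·-8 + 3·2 + 1·-4 = -14
  a_5 = 2·-14 + 3·-8 + 1·2 = -50
  a_6 = 2·-50 + 3·-14 + 1·-8 = -150
  a_7 = 2·-150 + 3·-50 + 1·-14 = -464
  a_8 = 2·-464 + 3·-150 + 1·-50 = -1428
  a_9 = 2·-1428 + 3·-464 + 1·-150 = -4398
  a_10 = 2·-4398 + 3·-1428 + 1·-464 = -13544
  a_11 = 2·-13544 + 3·-4398 + 1·-1428 = -41710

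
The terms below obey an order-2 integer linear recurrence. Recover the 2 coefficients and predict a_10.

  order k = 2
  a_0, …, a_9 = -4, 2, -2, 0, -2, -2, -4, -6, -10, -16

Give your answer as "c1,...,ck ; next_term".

1,1 ; -26

  a_2 = 1·2 + 1·-4 = -2
  a_3 = 1·-2 + 1·2 = 0
  a_4 = 1·0 + 1·-2 = -2
  a_5 = 1·-2 + 1·0 = -2
  a_6 = 1·-2 + 1·-2 = -4
  a_7 = 1·-4 + 1·-2 = -6
  a_8 = 1·-6 + 1·-4 = -10
  a_9 = 1·-10 + 1·-6 = -16
  a_10 = 1·-16 + 1·-10 = -26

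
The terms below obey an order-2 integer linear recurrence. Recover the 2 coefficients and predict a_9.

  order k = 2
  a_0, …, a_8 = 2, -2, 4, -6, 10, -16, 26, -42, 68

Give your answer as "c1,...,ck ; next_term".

-1,1 ; -110

  a_2 = -1·-2 + 1·2 = 4
  a_3 = -1·4 + 1·-2 = -6
  a_4 = -1·-6 + 1·4 = 10
  a_5 = -1·10 + 1·-6 = -16
  a_6 = -1·-16 + 1·10 = 26
  a_7 = -1·26 + 1·-16 = -42
  a_8 = -1·-42 + 1·26 = 68
  a_9 = -1·68 + 1·-42 = -110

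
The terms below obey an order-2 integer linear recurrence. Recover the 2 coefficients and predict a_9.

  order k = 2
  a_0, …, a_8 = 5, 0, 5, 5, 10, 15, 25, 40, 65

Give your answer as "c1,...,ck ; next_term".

1,1 ; 105

  a_2 = 1·0 + 1·5 = 5
  a_3 = 1·5 + 1·0 = 5
  a_4 = 1·5 + 1·5 = 10
  a_5 = 1·10 + 1·5 = 15
  a_6 = 1·15 + 1·10 = 25
  a_7 = 1·25 + 1·15 = 40
  a_8 = 1·40 + 1·25 = 65
  a_9 = 1·65 + 1·40 = 105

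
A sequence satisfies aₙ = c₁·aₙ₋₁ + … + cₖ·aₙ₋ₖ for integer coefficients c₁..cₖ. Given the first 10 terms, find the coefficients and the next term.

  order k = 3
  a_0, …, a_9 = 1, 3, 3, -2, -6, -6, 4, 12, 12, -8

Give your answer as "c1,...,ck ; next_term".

0,0,-2 ; -24

  a_3 = 0·3 + 0·3 + -2·1 = -2
  a_4 = 0·-2 + 0·3 + -2·3 = -6
  a_5 = 0·-6 + 0·-2 + -2·3 = -6
  a_6 = 0·-6 + 0·-6 + -2·-2 = 4
  a_7 = 0·4 + 0·-6 + -2·-6 = 12
  a_8 = 0·12 + 0·4 + -2·-6 = 12
  a_9 = 0·12 + 0·12 + -2·4 = -8
  a_10 = 0·-8 + 0·12 + -2·12 = -24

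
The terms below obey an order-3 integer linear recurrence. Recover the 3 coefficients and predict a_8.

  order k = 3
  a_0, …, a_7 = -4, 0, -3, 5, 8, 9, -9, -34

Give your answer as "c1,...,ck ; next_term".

1,-1,-2 ; -43

  a_3 = 1·-3 + -1·0 + -2·-4 = 5
  a_4 = 1·5 + -1·-3 + -2·0 = 8
  a_5 = 1·8 + -1·5 + -2·-3 = 9
  a_6 = 1·9 + -1·8 + -2·5 = -9
  a_7 = 1·-9 + -1·9 + -2·8 = -34
  a_8 = 1·-34 + -1·-9 + -2·9 = -43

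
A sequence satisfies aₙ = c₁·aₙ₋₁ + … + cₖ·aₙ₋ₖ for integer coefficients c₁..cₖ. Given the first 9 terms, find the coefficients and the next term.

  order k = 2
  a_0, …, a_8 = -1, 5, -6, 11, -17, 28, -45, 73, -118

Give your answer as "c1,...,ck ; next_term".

  a_2 = -1·5 + 1·-1 = -6
  a_3 = -1·-6 + 1·5 = 11
  a_4 = -1·11 + 1·-6 = -17
  a_5 = -1·-17 + 1·11 = 28
  a_6 = -1·28 + 1·-17 = -45
  a_7 = -1·-45 + 1·28 = 73
  a_8 = -1·73 + 1·-45 = -118
  a_9 = -1·-118 + 1·73 = 191

-1,1 ; 191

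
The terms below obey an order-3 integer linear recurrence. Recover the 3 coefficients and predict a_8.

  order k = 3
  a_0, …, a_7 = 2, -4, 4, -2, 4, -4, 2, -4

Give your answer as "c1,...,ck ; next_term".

  a_3 = 0·4 + 0·-4 + -1·2 = -2
  a_4 = 0·-2 + 0·4 + -1·-4 = 4
  a_5 = 0·4 + 0·-2 + -1·4 = -4
  a_6 = 0·-4 + 0·4 + -1·-2 = 2
  a_7 = 0·2 + 0·-4 + -1·4 = -4
  a_8 = 0·-4 + 0·2 + -1·-4 = 4

0,0,-1 ; 4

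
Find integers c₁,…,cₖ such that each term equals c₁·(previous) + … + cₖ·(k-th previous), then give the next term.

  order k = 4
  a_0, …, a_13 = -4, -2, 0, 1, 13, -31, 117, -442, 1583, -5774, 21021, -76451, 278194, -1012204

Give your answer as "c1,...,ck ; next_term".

-3,2,-2,-3 ; 3682839

  a_4 = -3·1 + 2·0 + -2·-2 + -3·-4 = 13
  a_5 = -3·13 + 2·1 + -2·0 + -3·-2 = -31
  a_6 = -3·-31 + 2·13 + -2·1 + -3·0 = 117
  a_7 = -3·117 + 2·-31 + -2·13 + -3·1 = -442
  a_8 = -3·-442 + 2·117 + -2·-31 + -3·13 = 1583
  a_9 = -3·1583 + 2·-442 + -2·117 + -3·-31 = -5774
  a_10 = -3·-5774 + 2·1583 + -2·-442 + -3·117 = 21021
  a_11 = -3·21021 + 2·-5774 + -2·1583 + -3·-442 = -76451
  a_12 = -3·-76451 + 2·21021 + -2·-5774 + -3·1583 = 278194
  a_13 = -3·278194 + 2·-76451 + -2·21021 + -3·-5774 = -1012204
  a_14 = -3·-1012204 + 2·278194 + -2·-76451 + -3·21021 = 3682839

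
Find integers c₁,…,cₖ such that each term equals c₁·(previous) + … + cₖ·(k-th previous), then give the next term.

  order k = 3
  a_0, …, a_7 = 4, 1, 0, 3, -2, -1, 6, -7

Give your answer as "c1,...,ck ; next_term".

-1,-1,1 ; 0

  a_3 = -1·0 + -1·1 + 1·4 = 3
  a_4 = -1·3 + -1·0 + 1·1 = -2
  a_5 = -1·-2 + -1·3 + 1·0 = -1
  a_6 = -1·-1 + -1·-2 + 1·3 = 6
  a_7 = -1·6 + -1·-1 + 1·-2 = -7
  a_8 = -1·-7 + -1·6 + 1·-1 = 0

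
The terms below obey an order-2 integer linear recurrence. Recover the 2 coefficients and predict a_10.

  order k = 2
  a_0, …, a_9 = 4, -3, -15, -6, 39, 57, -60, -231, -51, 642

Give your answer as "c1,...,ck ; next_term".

  a_2 = 1·-3 + -3·4 = -15
  a_3 = 1·-15 + -3·-3 = -6
  a_4 = 1·-6 + -3·-15 = 39
  a_5 = 1·39 + -3·-6 = 57
  a_6 = 1·57 + -3·39 = -60
  a_7 = 1·-60 + -3·57 = -231
  a_8 = 1·-231 + -3·-60 = -51
  a_9 = 1·-51 + -3·-231 = 642
  a_10 = 1·642 + -3·-51 = 795

1,-3 ; 795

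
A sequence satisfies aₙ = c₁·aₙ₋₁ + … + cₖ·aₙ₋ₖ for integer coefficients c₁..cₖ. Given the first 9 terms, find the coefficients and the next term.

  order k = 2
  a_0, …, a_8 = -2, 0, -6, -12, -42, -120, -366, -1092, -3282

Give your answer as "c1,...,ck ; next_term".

2,3 ; -9840

  a_2 = 2·0 + 3·-2 = -6
  a_3 = 2·-6 + 3·0 = -12
  a_4 = 2·-12 + 3·-6 = -42
  a_5 = 2·-42 + 3·-12 = -120
  a_6 = 2·-120 + 3·-42 = -366
  a_7 = 2·-366 + 3·-120 = -1092
  a_8 = 2·-1092 + 3·-366 = -3282
  a_9 = 2·-3282 + 3·-1092 = -9840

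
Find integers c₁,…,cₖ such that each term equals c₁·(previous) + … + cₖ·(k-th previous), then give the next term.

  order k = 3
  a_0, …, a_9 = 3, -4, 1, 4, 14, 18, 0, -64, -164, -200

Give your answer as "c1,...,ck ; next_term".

2,-2,-2 ; 56

  a_3 = 2·1 + -2·-4 + -2·3 = 4
  a_4 = 2·4 + -2·1 + -2·-4 = 14
  a_5 = 2·14 + -2·4 + -2·1 = 18
  a_6 = 2·18 + -2·14 + -2·4 = 0
  a_7 = 2·0 + -2·18 + -2·14 = -64
  a_8 = 2·-64 + -2·0 + -2·18 = -164
  a_9 = 2·-164 + -2·-64 + -2·0 = -200
  a_10 = 2·-200 + -2·-164 + -2·-64 = 56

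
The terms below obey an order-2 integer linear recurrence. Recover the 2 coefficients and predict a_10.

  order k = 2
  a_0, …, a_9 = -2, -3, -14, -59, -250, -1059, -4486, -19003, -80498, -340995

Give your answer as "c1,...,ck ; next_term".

4,1 ; -1444478

  a_2 = 4·-3 + 1·-2 = -14
  a_3 = 4·-14 + 1·-3 = -59
  a_4 = 4·-59 + 1·-14 = -250
  a_5 = 4·-250 + 1·-59 = -1059
  a_6 = 4·-1059 + 1·-250 = -4486
  a_7 = 4·-4486 + 1·-1059 = -19003
  a_8 = 4·-19003 + 1·-4486 = -80498
  a_9 = 4·-80498 + 1·-19003 = -340995
  a_10 = 4·-340995 + 1·-80498 = -1444478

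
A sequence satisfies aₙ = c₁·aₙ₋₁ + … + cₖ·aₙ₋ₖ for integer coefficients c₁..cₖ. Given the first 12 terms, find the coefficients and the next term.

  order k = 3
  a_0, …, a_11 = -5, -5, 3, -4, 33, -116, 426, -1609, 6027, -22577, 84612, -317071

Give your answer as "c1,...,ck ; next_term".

  a_3 = -3·3 + 2·-5 + -3·-5 = -4
  a_4 = -3·-4 + 2·3 + -3·-5 = 33
  a_5 = -3·33 + 2·-4 + -3·3 = -116
  a_6 = -3·-116 + 2·33 + -3·-4 = 426
  a_7 = -3·426 + 2·-116 + -3·33 = -1609
  a_8 = -3·-1609 + 2·426 + -3·-116 = 6027
  a_9 = -3·6027 + 2·-1609 + -3·426 = -22577
  a_10 = -3·-22577 + 2·6027 + -3·-1609 = 84612
  a_11 = -3·84612 + 2·-22577 + -3·6027 = -317071
  a_12 = -3·-317071 + 2·84612 + -3·-22577 = 1188168

-3,2,-3 ; 1188168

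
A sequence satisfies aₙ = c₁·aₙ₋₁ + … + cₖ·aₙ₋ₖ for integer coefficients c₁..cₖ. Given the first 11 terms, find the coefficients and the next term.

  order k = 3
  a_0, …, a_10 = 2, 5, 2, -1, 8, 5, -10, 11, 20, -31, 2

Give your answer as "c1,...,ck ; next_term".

0,-1,2 ; 71

  a_3 = 0·2 + -1·5 + 2·2 = -1
  a_4 = 0·-1 + -1·2 + 2·5 = 8
  a_5 = 0·8 + -1·-1 + 2·2 = 5
  a_6 = 0·5 + -1·8 + 2·-1 = -10
  a_7 = 0·-10 + -1·5 + 2·8 = 11
  a_8 = 0·11 + -1·-10 + 2·5 = 20
  a_9 = 0·20 + -1·11 + 2·-10 = -31
  a_10 = 0·-31 + -1·20 + 2·11 = 2
  a_11 = 0·2 + -1·-31 + 2·20 = 71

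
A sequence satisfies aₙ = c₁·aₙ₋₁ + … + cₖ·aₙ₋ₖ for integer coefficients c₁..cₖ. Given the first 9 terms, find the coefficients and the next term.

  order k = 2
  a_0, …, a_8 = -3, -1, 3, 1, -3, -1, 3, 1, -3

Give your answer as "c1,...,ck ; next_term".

  a_2 = 0·-1 + -1·-3 = 3
  a_3 = 0·3 + -1·-1 = 1
  a_4 = 0·1 + -1·3 = -3
  a_5 = 0·-3 + -1·1 = -1
  a_6 = 0·-1 + -1·-3 = 3
  a_7 = 0·3 + -1·-1 = 1
  a_8 = 0·1 + -1·3 = -3
  a_9 = 0·-3 + -1·1 = -1

0,-1 ; -1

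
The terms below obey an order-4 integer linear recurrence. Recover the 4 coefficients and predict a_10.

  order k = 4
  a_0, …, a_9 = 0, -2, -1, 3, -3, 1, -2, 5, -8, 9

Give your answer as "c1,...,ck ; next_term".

-1,0,0,1 ; -11

  a_4 = -1·3 + 0·-1 + 0·-2 + 1·0 = -3
  a_5 = -1·-3 + 0·3 + 0·-1 + 1·-2 = 1
  a_6 = -1·1 + 0·-3 + 0·3 + 1·-1 = -2
  a_7 = -1·-2 + 0·1 + 0·-3 + 1·3 = 5
  a_8 = -1·5 + 0·-2 + 0·1 + 1·-3 = -8
  a_9 = -1·-8 + 0·5 + 0·-2 + 1·1 = 9
  a_10 = -1·9 + 0·-8 + 0·5 + 1·-2 = -11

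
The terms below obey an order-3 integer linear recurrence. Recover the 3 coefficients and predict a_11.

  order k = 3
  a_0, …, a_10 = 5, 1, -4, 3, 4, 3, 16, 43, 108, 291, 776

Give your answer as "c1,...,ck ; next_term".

  a_3 = 2·-4 + 1·1 + 2·5 = 3
  a_4 = 2·3 + 1·-4 + 2·1 = 4
  a_5 = 2·4 + 1·3 + 2·-4 = 3
  a_6 = 2·3 + 1·4 + 2·3 = 16
  a_7 = 2·16 + 1·3 + 2·4 = 43
  a_8 = 2·43 + 1·16 + 2·3 = 108
  a_9 = 2·108 + 1·43 + 2·16 = 291
  a_10 = 2·291 + 1·108 + 2·43 = 776
  a_11 = 2·776 + 1·291 + 2·108 = 2059

2,1,2 ; 2059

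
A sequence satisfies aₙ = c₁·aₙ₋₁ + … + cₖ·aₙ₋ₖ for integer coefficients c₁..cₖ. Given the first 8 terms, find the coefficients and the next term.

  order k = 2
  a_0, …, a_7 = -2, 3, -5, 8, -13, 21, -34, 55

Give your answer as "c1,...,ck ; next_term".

-1,1 ; -89

  a_2 = -1·3 + 1·-2 = -5
  a_3 = -1·-5 + 1·3 = 8
  a_4 = -1·8 + 1·-5 = -13
  a_5 = -1·-13 + 1·8 = 21
  a_6 = -1·21 + 1·-13 = -34
  a_7 = -1·-34 + 1·21 = 55
  a_8 = -1·55 + 1·-34 = -89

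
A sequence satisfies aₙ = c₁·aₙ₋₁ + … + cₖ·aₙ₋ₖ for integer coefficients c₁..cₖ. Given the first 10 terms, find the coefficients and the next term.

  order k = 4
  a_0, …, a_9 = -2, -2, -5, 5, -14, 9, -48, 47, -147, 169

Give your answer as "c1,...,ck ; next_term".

  a_4 = 0·5 + 2·-5 + -1·-2 + 3·-2 = -14
  a_5 = 0·-14 + 2·5 + -1·-5 + 3·-2 = 9
  a_6 = 0·9 + 2·-14 + -1·5 + 3·-5 = -48
  a_7 = 0·-48 + 2·9 + -1·-14 + 3·5 = 47
  a_8 = 0·47 + 2·-48 + -1·9 + 3·-14 = -147
  a_9 = 0·-147 + 2·47 + -1·-48 + 3·9 = 169
  a_10 = 0·169 + 2·-147 + -1·47 + 3·-48 = -485

0,2,-1,3 ; -485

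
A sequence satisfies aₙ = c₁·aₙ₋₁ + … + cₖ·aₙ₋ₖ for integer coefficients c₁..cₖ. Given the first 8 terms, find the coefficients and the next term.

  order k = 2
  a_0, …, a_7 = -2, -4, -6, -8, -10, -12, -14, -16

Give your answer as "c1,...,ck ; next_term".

  a_2 = 2·-4 + -1·-2 = -6
  a_3 = 2·-6 + -1·-4 = -8
  a_4 = 2·-8 + -1·-6 = -10
  a_5 = 2·-10 + -1·-8 = -12
  a_6 = 2·-12 + -1·-10 = -14
  a_7 = 2·-14 + -1·-12 = -16
  a_8 = 2·-16 + -1·-14 = -18

2,-1 ; -18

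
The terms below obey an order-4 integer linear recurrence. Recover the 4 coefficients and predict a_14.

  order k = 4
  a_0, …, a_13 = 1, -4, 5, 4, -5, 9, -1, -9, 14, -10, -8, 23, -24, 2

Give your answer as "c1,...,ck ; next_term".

0,0,1,-1 ; 31

  a_4 = 0·4 + 0·5 + 1·-4 + -1·1 = -5
  a_5 = 0·-5 + 0·4 + 1·5 + -1·-4 = 9
  a_6 = 0·9 + 0·-5 + 1·4 + -1·5 = -1
  a_7 = 0·-1 + 0·9 + 1·-5 + -1·4 = -9
  a_8 = 0·-9 + 0·-1 + 1·9 + -1·-5 = 14
  a_9 = 0·14 + 0·-9 + 1·-1 + -1·9 = -10
  a_10 = 0·-10 + 0·14 + 1·-9 + -1·-1 = -8
  a_11 = 0·-8 + 0·-10 + 1·14 + -1·-9 = 23
  a_12 = 0·23 + 0·-8 + 1·-10 + -1·14 = -24
  a_13 = 0·-24 + 0·23 + 1·-8 + -1·-10 = 2
  a_14 = 0·2 + 0·-24 + 1·23 + -1·-8 = 31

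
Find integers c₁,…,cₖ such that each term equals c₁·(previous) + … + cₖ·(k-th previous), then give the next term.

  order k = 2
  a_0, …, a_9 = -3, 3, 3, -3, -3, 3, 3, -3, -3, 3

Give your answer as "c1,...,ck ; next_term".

0,-1 ; 3

  a_2 = 0·3 + -1·-3 = 3
  a_3 = 0·3 + -1·3 = -3
  a_4 = 0·-3 + -1·3 = -3
  a_5 = 0·-3 + -1·-3 = 3
  a_6 = 0·3 + -1·-3 = 3
  a_7 = 0·3 + -1·3 = -3
  a_8 = 0·-3 + -1·3 = -3
  a_9 = 0·-3 + -1·-3 = 3
  a_10 = 0·3 + -1·-3 = 3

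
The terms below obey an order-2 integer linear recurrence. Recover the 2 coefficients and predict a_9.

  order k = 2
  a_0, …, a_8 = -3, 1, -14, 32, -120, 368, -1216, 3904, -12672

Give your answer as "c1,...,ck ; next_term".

-2,4 ; 40960

  a_2 = -2·1 + 4·-3 = -14
  a_3 = -2·-14 + 4·1 = 32
  a_4 = -2·32 + 4·-14 = -120
  a_5 = -2·-120 + 4·32 = 368
  a_6 = -2·368 + 4·-120 = -1216
  a_7 = -2·-1216 + 4·368 = 3904
  a_8 = -2·3904 + 4·-1216 = -12672
  a_9 = -2·-12672 + 4·3904 = 40960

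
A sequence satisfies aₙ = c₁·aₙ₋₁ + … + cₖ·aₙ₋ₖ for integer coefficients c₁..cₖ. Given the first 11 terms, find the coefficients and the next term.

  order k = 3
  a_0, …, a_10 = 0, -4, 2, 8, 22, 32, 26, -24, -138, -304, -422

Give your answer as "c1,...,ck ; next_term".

2,-1,-2 ; -264

  a_3 = 2·2 + -1·-4 + -2·0 = 8
  a_4 = 2·8 + -1·2 + -2·-4 = 22
  a_5 = 2·22 + -1·8 + -2·2 = 32
  a_6 = 2·32 + -1·22 + -2·8 = 26
  a_7 = 2·26 + -1·32 + -2·22 = -24
  a_8 = 2·-24 + -1·26 + -2·32 = -138
  a_9 = 2·-138 + -1·-24 + -2·26 = -304
  a_10 = 2·-304 + -1·-138 + -2·-24 = -422
  a_11 = 2·-422 + -1·-304 + -2·-138 = -264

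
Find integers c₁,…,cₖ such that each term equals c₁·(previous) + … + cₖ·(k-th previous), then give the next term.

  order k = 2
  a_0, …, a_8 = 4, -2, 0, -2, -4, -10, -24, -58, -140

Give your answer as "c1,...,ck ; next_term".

  a_2 = 2·-2 + 1·4 = 0
  a_3 = 2·0 + 1·-2 = -2
  a_4 = 2·-2 + 1·0 = -4
  a_5 = 2·-4 + 1·-2 = -10
  a_6 = 2·-10 + 1·-4 = -24
  a_7 = 2·-24 + 1·-10 = -58
  a_8 = 2·-58 + 1·-24 = -140
  a_9 = 2·-140 + 1·-58 = -338

2,1 ; -338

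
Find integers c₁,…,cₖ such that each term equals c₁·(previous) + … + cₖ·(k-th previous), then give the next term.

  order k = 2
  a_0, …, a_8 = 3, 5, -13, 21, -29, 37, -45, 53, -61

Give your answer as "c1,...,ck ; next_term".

-2,-1 ; 69

  a_2 = -2·5 + -1·3 = -13
  a_3 = -2·-13 + -1·5 = 21
  a_4 = -2·21 + -1·-13 = -29
  a_5 = -2·-29 + -1·21 = 37
  a_6 = -2·37 + -1·-29 = -45
  a_7 = -2·-45 + -1·37 = 53
  a_8 = -2·53 + -1·-45 = -61
  a_9 = -2·-61 + -1·53 = 69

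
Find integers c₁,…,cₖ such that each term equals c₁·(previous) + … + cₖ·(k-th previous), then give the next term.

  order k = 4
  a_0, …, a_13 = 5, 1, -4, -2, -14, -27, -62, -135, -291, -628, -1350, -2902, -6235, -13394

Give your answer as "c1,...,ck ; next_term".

  a_4 = 2·-2 + 1·-4 + -1·1 + -1·5 = -14
  a_5 = 2·-14 + 1·-2 + -1·-4 + -1·1 = -27
  a_6 = 2·-27 + 1·-14 + -1·-2 + -1·-4 = -62
  a_7 = 2·-62 + 1·-27 + -1·-14 + -1·-2 = -135
  a_8 = 2·-135 + 1·-62 + -1·-27 + -1·-14 = -291
  a_9 = 2·-291 + 1·-135 + -1·-62 + -1·-27 = -628
  a_10 = 2·-628 + 1·-291 + -1·-135 + -1·-62 = -1350
  a_11 = 2·-1350 + 1·-628 + -1·-291 + -1·-135 = -2902
  a_12 = 2·-2902 + 1·-1350 + -1·-628 + -1·-291 = -6235
  a_13 = 2·-6235 + 1·-2902 + -1·-1350 + -1·-628 = -13394
  a_14 = 2·-13394 + 1·-6235 + -1·-2902 + -1·-1350 = -28771

2,1,-1,-1 ; -28771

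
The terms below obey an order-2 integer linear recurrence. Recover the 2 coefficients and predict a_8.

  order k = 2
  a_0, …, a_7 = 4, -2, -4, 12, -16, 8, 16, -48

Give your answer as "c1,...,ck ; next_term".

-2,-2 ; 64

  a_2 = -2·-2 + -2·4 = -4
  a_3 = -2·-4 + -2·-2 = 12
  a_4 = -2·12 + -2·-4 = -16
  a_5 = -2·-16 + -2·12 = 8
  a_6 = -2·8 + -2·-16 = 16
  a_7 = -2·16 + -2·8 = -48
  a_8 = -2·-48 + -2·16 = 64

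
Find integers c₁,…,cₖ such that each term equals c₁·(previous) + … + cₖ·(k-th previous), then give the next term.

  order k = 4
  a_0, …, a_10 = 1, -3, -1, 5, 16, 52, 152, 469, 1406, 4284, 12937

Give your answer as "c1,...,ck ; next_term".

2,4,-3,1 ; 39261

  a_4 = 2·5 + 4·-1 + -3·-3 + 1·1 = 16
  a_5 = 2·16 + 4·5 + -3·-1 + 1·-3 = 52
  a_6 = 2·52 + 4·16 + -3·5 + 1·-1 = 152
  a_7 = 2·152 + 4·52 + -3·16 + 1·5 = 469
  a_8 = 2·469 + 4·152 + -3·52 + 1·16 = 1406
  a_9 = 2·1406 + 4·469 + -3·152 + 1·52 = 4284
  a_10 = 2·4284 + 4·1406 + -3·469 + 1·152 = 12937
  a_11 = 2·12937 + 4·4284 + -3·1406 + 1·469 = 39261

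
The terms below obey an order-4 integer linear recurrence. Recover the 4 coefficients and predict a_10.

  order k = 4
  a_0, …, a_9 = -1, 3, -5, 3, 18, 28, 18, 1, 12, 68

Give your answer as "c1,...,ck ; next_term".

  a_4 = 2·3 + -2·-5 + 1·3 + 1·-1 = 18
  a_5 = 2·18 + -2·3 + 1·-5 + 1·3 = 28
  a_6 = 2·28 + -2·18 + 1·3 + 1·-5 = 18
  a_7 = 2·18 + -2·28 + 1·18 + 1·3 = 1
  a_8 = 2·1 + -2·18 + 1·28 + 1·18 = 12
  a_9 = 2·12 + -2·1 + 1·18 + 1·28 = 68
  a_10 = 2·68 + -2·12 + 1·1 + 1·18 = 131

2,-2,1,1 ; 131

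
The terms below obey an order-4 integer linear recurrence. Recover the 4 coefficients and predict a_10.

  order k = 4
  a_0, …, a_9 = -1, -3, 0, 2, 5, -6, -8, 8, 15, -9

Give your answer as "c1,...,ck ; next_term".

  a_4 = -1·2 + -2·0 + -2·-3 + -1·-1 = 5
  a_5 = -1·5 + -2·2 + -2·0 + -1·-3 = -6
  a_6 = -1·-6 + -2·5 + -2·2 + -1·0 = -8
  a_7 = -1·-8 + -2·-6 + -2·5 + -1·2 = 8
  a_8 = -1·8 + -2·-8 + -2·-6 + -1·5 = 15
  a_9 = -1·15 + -2·8 + -2·-8 + -1·-6 = -9
  a_10 = -1·-9 + -2·15 + -2·8 + -1·-8 = -29

-1,-2,-2,-1 ; -29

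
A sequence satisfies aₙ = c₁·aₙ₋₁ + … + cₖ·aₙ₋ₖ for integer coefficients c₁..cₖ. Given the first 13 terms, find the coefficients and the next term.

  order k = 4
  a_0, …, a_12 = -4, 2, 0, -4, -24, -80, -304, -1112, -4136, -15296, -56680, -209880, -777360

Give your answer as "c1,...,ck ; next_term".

  a_4 = 3·-4 + 3·0 + -2·2 + 2·-4 = -24
  a_5 = 3·-24 + 3·-4 + -2·0 + 2·2 = -80
  a_6 = 3·-80 + 3·-24 + -2·-4 + 2·0 = -304
  a_7 = 3·-304 + 3·-80 + -2·-24 + 2·-4 = -1112
  a_8 = 3·-1112 + 3·-304 + -2·-80 + 2·-24 = -4136
  a_9 = 3·-4136 + 3·-1112 + -2·-304 + 2·-80 = -15296
  a_10 = 3·-15296 + 3·-4136 + -2·-1112 + 2·-304 = -56680
  a_11 = 3·-56680 + 3·-15296 + -2·-4136 + 2·-1112 = -209880
  a_12 = 3·-209880 + 3·-56680 + -2·-15296 + 2·-4136 = -777360
  a_13 = 3·-777360 + 3·-209880 + -2·-56680 + 2·-15296 = -2878952

3,3,-2,2 ; -2878952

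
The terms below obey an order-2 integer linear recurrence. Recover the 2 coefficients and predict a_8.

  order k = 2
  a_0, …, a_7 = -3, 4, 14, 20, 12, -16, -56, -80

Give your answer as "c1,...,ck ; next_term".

2,-2 ; -48

  a_2 = 2·4 + -2·-3 = 14
  a_3 = 2·14 + -2·4 = 20
  a_4 = 2·20 + -2·14 = 12
  a_5 = 2·12 + -2·20 = -16
  a_6 = 2·-16 + -2·12 = -56
  a_7 = 2·-56 + -2·-16 = -80
  a_8 = 2·-80 + -2·-56 = -48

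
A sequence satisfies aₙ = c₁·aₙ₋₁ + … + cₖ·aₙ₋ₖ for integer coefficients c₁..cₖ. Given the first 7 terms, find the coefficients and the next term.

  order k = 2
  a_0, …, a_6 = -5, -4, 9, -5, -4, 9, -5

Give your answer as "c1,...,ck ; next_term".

-1,-1 ; -4

  a_2 = -1·-4 + -1·-5 = 9
  a_3 = -1·9 + -1·-4 = -5
  a_4 = -1·-5 + -1·9 = -4
  a_5 = -1·-4 + -1·-5 = 9
  a_6 = -1·9 + -1·-4 = -5
  a_7 = -1·-5 + -1·9 = -4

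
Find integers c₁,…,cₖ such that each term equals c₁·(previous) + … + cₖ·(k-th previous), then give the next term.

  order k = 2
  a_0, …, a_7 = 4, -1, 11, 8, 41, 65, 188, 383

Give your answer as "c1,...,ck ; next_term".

1,3 ; 947

  a_2 = 1·-1 + 3·4 = 11
  a_3 = 1·11 + 3·-1 = 8
  a_4 = 1·8 + 3·11 = 41
  a_5 = 1·41 + 3·8 = 65
  a_6 = 1·65 + 3·41 = 188
  a_7 = 1·188 + 3·65 = 383
  a_8 = 1·383 + 3·188 = 947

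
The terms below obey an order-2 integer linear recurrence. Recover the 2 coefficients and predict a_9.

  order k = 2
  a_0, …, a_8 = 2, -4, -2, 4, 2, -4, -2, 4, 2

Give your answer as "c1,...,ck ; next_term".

0,-1 ; -4

  a_2 = 0·-4 + -1·2 = -2
  a_3 = 0·-2 + -1·-4 = 4
  a_4 = 0·4 + -1·-2 = 2
  a_5 = 0·2 + -1·4 = -4
  a_6 = 0·-4 + -1·2 = -2
  a_7 = 0·-2 + -1·-4 = 4
  a_8 = 0·4 + -1·-2 = 2
  a_9 = 0·2 + -1·4 = -4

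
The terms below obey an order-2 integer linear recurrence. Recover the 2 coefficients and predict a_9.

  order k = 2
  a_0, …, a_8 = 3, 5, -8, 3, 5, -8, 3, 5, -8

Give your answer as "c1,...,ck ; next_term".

-1,-1 ; 3

  a_2 = -1·5 + -1·3 = -8
  a_3 = -1·-8 + -1·5 = 3
  a_4 = -1·3 + -1·-8 = 5
  a_5 = -1·5 + -1·3 = -8
  a_6 = -1·-8 + -1·5 = 3
  a_7 = -1·3 + -1·-8 = 5
  a_8 = -1·5 + -1·3 = -8
  a_9 = -1·-8 + -1·5 = 3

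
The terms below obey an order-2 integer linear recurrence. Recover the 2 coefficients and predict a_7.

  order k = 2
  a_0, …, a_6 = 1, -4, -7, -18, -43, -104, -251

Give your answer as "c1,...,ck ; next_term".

  a_2 = 2·-4 + 1·1 = -7
  a_3 = 2·-7 + 1·-4 = -18
  a_4 = 2·-18 + 1·-7 = -43
  a_5 = 2·-43 + 1·-18 = -104
  a_6 = 2·-104 + 1·-43 = -251
  a_7 = 2·-251 + 1·-104 = -606

2,1 ; -606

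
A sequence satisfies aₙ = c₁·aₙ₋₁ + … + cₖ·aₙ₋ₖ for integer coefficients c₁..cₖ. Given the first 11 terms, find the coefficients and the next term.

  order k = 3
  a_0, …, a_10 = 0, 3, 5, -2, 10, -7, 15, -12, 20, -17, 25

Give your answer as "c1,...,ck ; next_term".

  a_3 = -1·5 + 1·3 + 1·0 = -2
  a_4 = -1·-2 + 1·5 + 1·3 = 10
  a_5 = -1·10 + 1·-2 + 1·5 = -7
  a_6 = -1·-7 + 1·10 + 1·-2 = 15
  a_7 = -1·15 + 1·-7 + 1·10 = -12
  a_8 = -1·-12 + 1·15 + 1·-7 = 20
  a_9 = -1·20 + 1·-12 + 1·15 = -17
  a_10 = -1·-17 + 1·20 + 1·-12 = 25
  a_11 = -1·25 + 1·-17 + 1·20 = -22

-1,1,1 ; -22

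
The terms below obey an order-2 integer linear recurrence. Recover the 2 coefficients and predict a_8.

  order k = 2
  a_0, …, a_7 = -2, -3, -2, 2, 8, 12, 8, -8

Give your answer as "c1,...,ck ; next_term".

2,-2 ; -32

  a_2 = 2·-3 + -2·-2 = -2
  a_3 = 2·-2 + -2·-3 = 2
  a_4 = 2·2 + -2·-2 = 8
  a_5 = 2·8 + -2·2 = 12
  a_6 = 2·12 + -2·8 = 8
  a_7 = 2·8 + -2·12 = -8
  a_8 = 2·-8 + -2·8 = -32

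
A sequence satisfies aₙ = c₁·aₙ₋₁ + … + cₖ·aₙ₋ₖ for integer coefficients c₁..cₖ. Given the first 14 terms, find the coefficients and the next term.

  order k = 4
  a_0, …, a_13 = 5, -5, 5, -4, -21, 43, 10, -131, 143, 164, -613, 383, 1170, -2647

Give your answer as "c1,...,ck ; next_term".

  a_4 = -1·-4 + -3·5 + 0·-5 + -2·5 = -21
  a_5 = -1·-21 + -3·-4 + 0·5 + -2·-5 = 43
  a_6 = -1·43 + -3·-21 + 0·-4 + -2·5 = 10
  a_7 = -1·10 + -3·43 + 0·-21 + -2·-4 = -131
  a_8 = -1·-131 + -3·10 + 0·43 + -2·-21 = 143
  a_9 = -1·143 + -3·-131 + 0·10 + -2·43 = 164
  a_10 = -1·164 + -3·143 + 0·-131 + -2·10 = -613
  a_11 = -1·-613 + -3·164 + 0·143 + -2·-131 = 383
  a_12 = -1·383 + -3·-613 + 0·164 + -2·143 = 1170
  a_13 = -1·1170 + -3·383 + 0·-613 + -2·164 = -2647
  a_14 = -1·-2647 + -3·1170 + 0·383 + -2·-613 = 363

-1,-3,0,-2 ; 363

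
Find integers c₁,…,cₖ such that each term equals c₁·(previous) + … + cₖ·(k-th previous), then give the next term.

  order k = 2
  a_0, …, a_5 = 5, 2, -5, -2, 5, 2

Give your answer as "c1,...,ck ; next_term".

0,-1 ; -5

  a_2 = 0·2 + -1·5 = -5
  a_3 = 0·-5 + -1·2 = -2
  a_4 = 0·-2 + -1·-5 = 5
  a_5 = 0·5 + -1·-2 = 2
  a_6 = 0·2 + -1·5 = -5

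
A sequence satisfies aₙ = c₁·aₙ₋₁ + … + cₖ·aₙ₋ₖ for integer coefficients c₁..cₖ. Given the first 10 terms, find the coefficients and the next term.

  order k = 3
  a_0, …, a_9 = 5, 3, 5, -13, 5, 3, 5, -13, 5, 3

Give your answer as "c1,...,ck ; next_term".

-1,-1,-1 ; 5

  a_3 = -1·5 + -1·3 + -1·5 = -13
  a_4 = -1·-13 + -1·5 + -1·3 = 5
  a_5 = -1·5 + -1·-13 + -1·5 = 3
  a_6 = -1·3 + -1·5 + -1·-13 = 5
  a_7 = -1·5 + -1·3 + -1·5 = -13
  a_8 = -1·-13 + -1·5 + -1·3 = 5
  a_9 = -1·5 + -1·-13 + -1·5 = 3
  a_10 = -1·3 + -1·5 + -1·-13 = 5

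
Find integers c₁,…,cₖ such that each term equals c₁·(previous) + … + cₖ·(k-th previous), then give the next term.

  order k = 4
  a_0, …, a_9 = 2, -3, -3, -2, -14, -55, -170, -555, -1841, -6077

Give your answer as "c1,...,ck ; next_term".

  a_4 = 2·-2 + 3·-3 + 3·-3 + 4·2 = -14
  a_5 = 2·-14 + 3·-2 + 3·-3 + 4·-3 = -55
  a_6 = 2·-55 + 3·-14 + 3·-2 + 4·-3 = -170
  a_7 = 2·-170 + 3·-55 + 3·-14 + 4·-2 = -555
  a_8 = 2·-555 + 3·-170 + 3·-55 + 4·-14 = -1841
  a_9 = 2·-1841 + 3·-555 + 3·-170 + 4·-55 = -6077
  a_10 = 2·-6077 + 3·-1841 + 3·-555 + 4·-170 = -20022

2,3,3,4 ; -20022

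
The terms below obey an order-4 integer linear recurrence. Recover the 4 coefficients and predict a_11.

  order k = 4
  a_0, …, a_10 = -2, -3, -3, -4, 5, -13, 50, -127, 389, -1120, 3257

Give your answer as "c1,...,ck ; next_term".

-2,3,0,-3 ; -9493

  a_4 = -2·-4 + 3·-3 + 0·-3 + -3·-2 = 5
  a_5 = -2·5 + 3·-4 + 0·-3 + -3·-3 = -13
  a_6 = -2·-13 + 3·5 + 0·-4 + -3·-3 = 50
  a_7 = -2·50 + 3·-13 + 0·5 + -3·-4 = -127
  a_8 = -2·-127 + 3·50 + 0·-13 + -3·5 = 389
  a_9 = -2·389 + 3·-127 + 0·50 + -3·-13 = -1120
  a_10 = -2·-1120 + 3·389 + 0·-127 + -3·50 = 3257
  a_11 = -2·3257 + 3·-1120 + 0·389 + -3·-127 = -9493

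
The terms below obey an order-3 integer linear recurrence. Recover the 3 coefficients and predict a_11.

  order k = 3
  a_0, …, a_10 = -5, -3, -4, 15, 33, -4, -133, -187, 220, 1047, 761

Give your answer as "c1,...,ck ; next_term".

1,-3,-2 ; -2820

  a_3 = 1·-4 + -3·-3 + -2·-5 = 15
  a_4 = 1·15 + -3·-4 + -2·-3 = 33
  a_5 = 1·33 + -3·15 + -2·-4 = -4
  a_6 = 1·-4 + -3·33 + -2·15 = -133
  a_7 = 1·-133 + -3·-4 + -2·33 = -187
  a_8 = 1·-187 + -3·-133 + -2·-4 = 220
  a_9 = 1·220 + -3·-187 + -2·-133 = 1047
  a_10 = 1·1047 + -3·220 + -2·-187 = 761
  a_11 = 1·761 + -3·1047 + -2·220 = -2820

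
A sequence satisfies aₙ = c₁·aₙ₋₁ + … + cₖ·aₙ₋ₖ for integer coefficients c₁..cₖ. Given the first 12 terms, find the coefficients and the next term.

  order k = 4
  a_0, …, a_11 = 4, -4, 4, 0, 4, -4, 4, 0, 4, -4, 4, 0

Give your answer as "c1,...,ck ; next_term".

  a_4 = 0·0 + 0·4 + 0·-4 + 1·4 = 4
  a_5 = 0·4 + 0·0 + 0·4 + 1·-4 = -4
  a_6 = 0·-4 + 0·4 + 0·0 + 1·4 = 4
  a_7 = 0·4 + 0·-4 + 0·4 + 1·0 = 0
  a_8 = 0·0 + 0·4 + 0·-4 + 1·4 = 4
  a_9 = 0·4 + 0·0 + 0·4 + 1·-4 = -4
  a_10 = 0·-4 + 0·4 + 0·0 + 1·4 = 4
  a_11 = 0·4 + 0·-4 + 0·4 + 1·0 = 0
  a_12 = 0·0 + 0·4 + 0·-4 + 1·4 = 4

0,0,0,1 ; 4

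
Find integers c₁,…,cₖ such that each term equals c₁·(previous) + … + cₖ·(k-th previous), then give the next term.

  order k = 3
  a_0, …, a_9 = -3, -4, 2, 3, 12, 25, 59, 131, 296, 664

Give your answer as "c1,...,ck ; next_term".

2,1,-1 ; 1493

  a_3 = 2·2 + 1·-4 + -1·-3 = 3
  a_4 = 2·3 + 1·2 + -1·-4 = 12
  a_5 = 2·12 + 1·3 + -1·2 = 25
  a_6 = 2·25 + 1·12 + -1·3 = 59
  a_7 = 2·59 + 1·25 + -1·12 = 131
  a_8 = 2·131 + 1·59 + -1·25 = 296
  a_9 = 2·296 + 1·131 + -1·59 = 664
  a_10 = 2·664 + 1·296 + -1·131 = 1493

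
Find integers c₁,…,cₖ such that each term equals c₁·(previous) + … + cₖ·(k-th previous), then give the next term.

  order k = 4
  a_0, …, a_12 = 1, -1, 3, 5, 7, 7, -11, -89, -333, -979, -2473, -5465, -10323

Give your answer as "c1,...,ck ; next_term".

  a_4 = 4·5 + -4·3 + -1·-1 + -2·1 = 7
  a_5 = 4·7 + -4·5 + -1·3 + -2·-1 = 7
  a_6 = 4·7 + -4·7 + -1·5 + -2·3 = -11
  a_7 = 4·-11 + -4·7 + -1·7 + -2·5 = -89
  a_8 = 4·-89 + -4·-11 + -1·7 + -2·7 = -333
  a_9 = 4·-333 + -4·-89 + -1·-11 + -2·7 = -979
  a_10 = 4·-979 + -4·-333 + -1·-89 + -2·-11 = -2473
  a_11 = 4·-2473 + -4·-979 + -1·-333 + -2·-89 = -5465
  a_12 = 4·-5465 + -4·-2473 + -1·-979 + -2·-333 = -10323
  a_13 = 4·-10323 + -4·-5465 + -1·-2473 + -2·-979 = -15001

4,-4,-1,-2 ; -15001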